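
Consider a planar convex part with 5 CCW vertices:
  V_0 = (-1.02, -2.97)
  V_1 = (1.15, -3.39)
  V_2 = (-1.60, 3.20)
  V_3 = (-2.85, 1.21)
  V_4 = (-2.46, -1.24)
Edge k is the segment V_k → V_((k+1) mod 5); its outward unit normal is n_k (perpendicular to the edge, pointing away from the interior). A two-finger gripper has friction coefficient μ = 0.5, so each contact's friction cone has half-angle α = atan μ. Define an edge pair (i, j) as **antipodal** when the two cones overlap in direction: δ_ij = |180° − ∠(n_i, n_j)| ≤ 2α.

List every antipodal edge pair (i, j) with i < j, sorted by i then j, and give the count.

count = 2; pairs: (1,3), (1,4)

α = atan 0.5 = 26.57°;  2α = 53.13°
n_0 = (-0.1900, -0.9818)
n_1 = (+0.9229, +0.3851)
n_2 = (-0.8468, +0.5319)
n_3 = (-0.9876, -0.1572)
n_4 = (-0.7686, -0.6397)
  (0,1): δ = 56.40°  ·
  (0,2): δ = 68.82°  ·
  (0,3): δ = 110.00°  ·
  (0,4): δ = 140.73°  ·
  (1,2): δ = 54.79°  ·
  (1,3): δ = 13.61°  ✓
  (1,4): δ = 17.12°  ✓
  (2,3): δ = 138.82°  ·
  (2,4): δ = 108.09°  ·
  (3,4): δ = 149.27°  ·
antipodal pairs: 2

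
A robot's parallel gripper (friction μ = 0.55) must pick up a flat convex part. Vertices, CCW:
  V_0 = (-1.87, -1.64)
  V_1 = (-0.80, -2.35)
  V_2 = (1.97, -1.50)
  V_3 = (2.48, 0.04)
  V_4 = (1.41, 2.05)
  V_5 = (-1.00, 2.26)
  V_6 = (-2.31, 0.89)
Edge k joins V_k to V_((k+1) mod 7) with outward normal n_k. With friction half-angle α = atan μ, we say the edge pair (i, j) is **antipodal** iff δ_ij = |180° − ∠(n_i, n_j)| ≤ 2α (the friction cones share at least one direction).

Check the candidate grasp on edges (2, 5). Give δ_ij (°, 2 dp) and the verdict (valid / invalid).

δ = 25.39°, valid

α = atan 0.55 = 28.81°;  2α = 57.62°
edge 2: e_2 = (+0.51, +1.54);  n_2 = (+0.9493, -0.3144)
edge 5: e_5 = (-1.31, -1.37);  n_5 = (-0.7228, +0.6911)
∠(n_2, n_5) = 154.61°
δ = |180° − 154.61°| = 25.39°
25.39° ≤ 2α = 57.62°  →  valid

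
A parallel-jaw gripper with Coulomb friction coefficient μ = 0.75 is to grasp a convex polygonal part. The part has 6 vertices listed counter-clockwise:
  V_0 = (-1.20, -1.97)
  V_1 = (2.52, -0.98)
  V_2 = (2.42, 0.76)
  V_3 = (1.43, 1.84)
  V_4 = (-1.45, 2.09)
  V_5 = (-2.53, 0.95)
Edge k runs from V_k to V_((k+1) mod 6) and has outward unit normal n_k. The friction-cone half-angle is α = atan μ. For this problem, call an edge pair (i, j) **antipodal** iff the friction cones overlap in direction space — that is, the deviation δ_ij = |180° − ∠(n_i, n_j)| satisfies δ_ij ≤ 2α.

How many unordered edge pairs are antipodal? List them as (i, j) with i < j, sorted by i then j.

count = 7; pairs: (0,2), (0,3), (0,4), (1,4), (1,5), (2,5), (3,5)

α = atan 0.75 = 36.87°;  2α = 73.74°
n_0 = (+0.2572, -0.9664)
n_1 = (+0.9984, +0.0574)
n_2 = (+0.7372, +0.6757)
n_3 = (+0.0865, +0.9963)
n_4 = (-0.7260, +0.6877)
n_5 = (-0.9100, -0.4145)
  (0,1): δ = 101.61°  ·
  (0,2): δ = 62.39°  ✓
  (0,3): δ = 19.86°  ✓
  (0,4): δ = 31.65°  ✓
  (0,5): δ = 99.59°  ·
  (1,2): δ = 140.78°  ·
  (1,3): δ = 98.25°  ·
  (1,4): δ = 46.74°  ✓
  (1,5): δ = 21.20°  ✓
  (2,3): δ = 137.47°  ·
  (2,4): δ = 85.96°  ·
  (2,5): δ = 18.02°  ✓
  (3,4): δ = 128.49°  ·
  (3,5): δ = 60.55°  ✓
  (4,5): δ = 112.06°  ·
antipodal pairs: 7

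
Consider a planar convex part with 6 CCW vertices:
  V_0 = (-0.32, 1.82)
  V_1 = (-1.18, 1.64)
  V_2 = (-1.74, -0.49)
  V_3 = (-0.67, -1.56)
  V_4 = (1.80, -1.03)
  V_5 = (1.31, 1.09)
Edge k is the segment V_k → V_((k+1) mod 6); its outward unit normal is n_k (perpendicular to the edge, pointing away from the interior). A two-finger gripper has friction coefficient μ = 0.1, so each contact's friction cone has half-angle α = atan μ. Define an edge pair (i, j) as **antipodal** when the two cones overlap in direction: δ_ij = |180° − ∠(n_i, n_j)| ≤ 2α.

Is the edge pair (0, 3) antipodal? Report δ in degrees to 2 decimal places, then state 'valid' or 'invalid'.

α = atan 0.1 = 5.71°;  2α = 11.42°
edge 0: e_0 = (-0.86, -0.18);  n_0 = (-0.2049, +0.9788)
edge 3: e_3 = (+2.47, +0.53);  n_3 = (+0.2098, -0.9777)
∠(n_0, n_3) = 179.71°
δ = |180° − 179.71°| = 0.29°
0.29° ≤ 2α = 11.42°  →  valid

δ = 0.29°, valid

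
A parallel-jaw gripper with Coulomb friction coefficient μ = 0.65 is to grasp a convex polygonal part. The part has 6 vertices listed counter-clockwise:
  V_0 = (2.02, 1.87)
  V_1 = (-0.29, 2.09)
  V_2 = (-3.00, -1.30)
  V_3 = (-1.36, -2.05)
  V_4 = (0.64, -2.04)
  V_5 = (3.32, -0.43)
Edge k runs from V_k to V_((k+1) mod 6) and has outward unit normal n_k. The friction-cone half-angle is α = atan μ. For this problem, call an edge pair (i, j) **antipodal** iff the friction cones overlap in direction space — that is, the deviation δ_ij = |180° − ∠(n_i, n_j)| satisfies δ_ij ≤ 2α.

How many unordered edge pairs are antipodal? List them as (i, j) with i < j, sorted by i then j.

α = atan 0.65 = 33.02°;  2α = 66.05°
n_0 = (+0.0948, +0.9955)
n_1 = (-0.7811, +0.6244)
n_2 = (-0.4159, -0.9094)
n_3 = (+0.0050, -1.0000)
n_4 = (+0.5150, -0.8572)
n_5 = (+0.8706, +0.4921)
  (0,1): δ = 123.20°  ·
  (0,2): δ = 19.14°  ✓
  (0,3): δ = 5.73°  ✓
  (0,4): δ = 36.44°  ✓
  (0,5): δ = 124.92°  ·
  (1,2): δ = 75.94°  ·
  (1,3): δ = 51.07°  ✓
  (1,4): δ = 20.37°  ✓
  (1,5): δ = 68.12°  ·
  (2,3): δ = 155.14°  ·
  (2,4): δ = 124.43°  ·
  (2,5): δ = 35.95°  ✓
  (3,4): δ = 149.29°  ·
  (3,5): δ = 60.81°  ✓
  (4,5): δ = 91.52°  ·
antipodal pairs: 7

count = 7; pairs: (0,2), (0,3), (0,4), (1,3), (1,4), (2,5), (3,5)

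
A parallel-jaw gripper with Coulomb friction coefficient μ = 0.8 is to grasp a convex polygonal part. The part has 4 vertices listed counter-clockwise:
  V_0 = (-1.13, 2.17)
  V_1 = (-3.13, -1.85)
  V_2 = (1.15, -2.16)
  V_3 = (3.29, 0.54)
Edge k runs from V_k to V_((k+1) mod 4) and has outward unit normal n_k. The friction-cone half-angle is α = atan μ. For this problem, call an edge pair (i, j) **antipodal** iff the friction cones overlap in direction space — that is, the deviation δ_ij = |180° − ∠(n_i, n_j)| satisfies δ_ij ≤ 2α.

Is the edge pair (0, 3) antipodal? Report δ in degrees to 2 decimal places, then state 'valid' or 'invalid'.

α = atan 0.8 = 38.66°;  2α = 77.32°
edge 0: e_0 = (-2.00, -4.02);  n_0 = (-0.8953, +0.4454)
edge 3: e_3 = (-4.42, +1.63);  n_3 = (+0.3460, +0.9382)
∠(n_0, n_3) = 83.79°
δ = |180° − 83.79°| = 96.21°
96.21° > 2α = 77.32°  →  invalid

δ = 96.21°, invalid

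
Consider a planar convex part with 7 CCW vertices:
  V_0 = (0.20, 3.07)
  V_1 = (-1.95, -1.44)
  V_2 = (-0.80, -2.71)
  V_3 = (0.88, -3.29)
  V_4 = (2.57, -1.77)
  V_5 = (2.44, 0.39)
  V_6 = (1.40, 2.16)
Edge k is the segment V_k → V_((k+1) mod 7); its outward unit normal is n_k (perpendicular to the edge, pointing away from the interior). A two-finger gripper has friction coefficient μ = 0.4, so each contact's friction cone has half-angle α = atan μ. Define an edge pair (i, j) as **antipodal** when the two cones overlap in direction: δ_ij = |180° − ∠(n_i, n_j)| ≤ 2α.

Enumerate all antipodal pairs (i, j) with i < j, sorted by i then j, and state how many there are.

count = 7; pairs: (0,3), (0,4), (1,4), (1,5), (1,6), (2,5), (2,6)

α = atan 0.4 = 21.80°;  2α = 43.60°
n_0 = (-0.9027, +0.4303)
n_1 = (-0.7413, -0.6712)
n_2 = (-0.3263, -0.9453)
n_3 = (+0.6687, -0.7435)
n_4 = (+0.9982, +0.0601)
n_5 = (+0.8622, +0.5066)
n_6 = (+0.6042, +0.7968)
  (0,1): δ = 112.35°  ·
  (0,2): δ = 83.56°  ·
  (0,3): δ = 22.54°  ✓
  (0,4): δ = 28.93°  ✓
  (0,5): δ = 55.93°  ·
  (0,6): δ = 78.31°  ·
  (1,2): δ = 151.21°  ·
  (1,3): δ = 90.19°  ·
  (1,4): δ = 38.72°  ✓
  (1,5): δ = 11.72°  ✓
  (1,6): δ = 10.66°  ✓
  (2,3): δ = 118.98°  ·
  (2,4): δ = 67.51°  ·
  (2,5): δ = 40.52°  ✓
  (2,6): δ = 18.13°  ✓
  (3,4): δ = 128.52°  ·
  (3,5): δ = 101.53°  ·
  (3,6): δ = 79.14°  ·
  (4,5): δ = 153.01°  ·
  (4,6): δ = 130.62°  ·
  (5,6): δ = 157.61°  ·
antipodal pairs: 7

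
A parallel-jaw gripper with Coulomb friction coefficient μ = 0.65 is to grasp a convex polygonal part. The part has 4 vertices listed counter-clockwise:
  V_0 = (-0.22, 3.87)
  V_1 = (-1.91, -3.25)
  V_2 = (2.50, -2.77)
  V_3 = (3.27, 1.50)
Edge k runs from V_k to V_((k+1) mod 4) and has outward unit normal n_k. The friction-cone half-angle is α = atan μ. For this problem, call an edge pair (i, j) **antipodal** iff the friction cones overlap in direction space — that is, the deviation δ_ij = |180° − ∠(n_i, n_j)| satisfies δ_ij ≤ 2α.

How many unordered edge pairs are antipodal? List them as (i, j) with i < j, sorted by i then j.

α = atan 0.65 = 33.02°;  2α = 66.05°
n_0 = (-0.9730, +0.2309)
n_1 = (+0.1082, -0.9941)
n_2 = (+0.9841, -0.1775)
n_3 = (+0.5618, +0.8273)
  (0,1): δ = 70.44°  ·
  (0,2): δ = 3.13°  ✓
  (0,3): δ = 69.17°  ·
  (1,2): δ = 106.43°  ·
  (1,3): δ = 40.39°  ✓
  (2,3): δ = 113.96°  ·
antipodal pairs: 2

count = 2; pairs: (0,2), (1,3)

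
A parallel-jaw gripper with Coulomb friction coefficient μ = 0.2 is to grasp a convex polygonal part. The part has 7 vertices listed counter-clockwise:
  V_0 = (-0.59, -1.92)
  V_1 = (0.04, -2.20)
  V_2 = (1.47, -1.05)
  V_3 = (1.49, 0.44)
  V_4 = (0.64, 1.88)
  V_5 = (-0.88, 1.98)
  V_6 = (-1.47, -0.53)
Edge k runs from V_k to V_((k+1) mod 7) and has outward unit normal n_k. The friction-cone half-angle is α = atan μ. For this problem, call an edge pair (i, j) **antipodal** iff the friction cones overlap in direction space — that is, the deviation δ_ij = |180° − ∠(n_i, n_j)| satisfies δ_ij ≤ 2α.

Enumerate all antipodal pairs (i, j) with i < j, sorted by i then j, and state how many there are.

α = atan 0.2 = 11.31°;  2α = 22.62°
n_0 = (-0.4061, -0.9138)
n_1 = (+0.6267, -0.7793)
n_2 = (+0.9999, -0.0134)
n_3 = (+0.8612, +0.5083)
n_4 = (+0.0656, +0.9978)
n_5 = (-0.9735, +0.2288)
n_6 = (-0.8449, -0.5349)
  (0,1): δ = 117.23°  ·
  (0,2): δ = 66.81°  ·
  (0,3): δ = 35.49°  ·
  (0,4): δ = 20.20°  ✓
  (0,5): δ = 100.73°  ·
  (0,6): δ = 146.30°  ·
  (1,2): δ = 129.58°  ·
  (1,3): δ = 98.25°  ·
  (1,4): δ = 42.57°  ·
  (1,5): δ = 37.97°  ·
  (1,6): δ = 83.53°  ·
  (2,3): δ = 148.68°  ·
  (2,4): δ = 93.00°  ·
  (2,5): δ = 12.46°  ✓
  (2,6): δ = 33.11°  ·
  (3,4): δ = 124.32°  ·
  (3,5): δ = 43.78°  ·
  (3,6): δ = 1.79°  ✓
  (4,5): δ = 99.46°  ·
  (4,6): δ = 53.90°  ·
  (5,6): δ = 134.43°  ·
antipodal pairs: 3

count = 3; pairs: (0,4), (2,5), (3,6)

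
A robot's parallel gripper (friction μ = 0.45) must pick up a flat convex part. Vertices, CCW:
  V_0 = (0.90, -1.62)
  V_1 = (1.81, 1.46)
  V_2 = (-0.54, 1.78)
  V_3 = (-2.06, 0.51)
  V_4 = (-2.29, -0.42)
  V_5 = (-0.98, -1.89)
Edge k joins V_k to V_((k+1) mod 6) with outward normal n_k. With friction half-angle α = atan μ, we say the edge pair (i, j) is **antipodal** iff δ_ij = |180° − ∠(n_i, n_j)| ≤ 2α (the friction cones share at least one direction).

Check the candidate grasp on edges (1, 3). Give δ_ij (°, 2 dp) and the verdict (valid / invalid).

δ = 96.14°, invalid

α = atan 0.45 = 24.23°;  2α = 48.46°
edge 1: e_1 = (-2.35, +0.32);  n_1 = (+0.1349, +0.9909)
edge 3: e_3 = (-0.23, -0.93);  n_3 = (-0.9708, +0.2401)
∠(n_1, n_3) = 83.86°
δ = |180° − 83.86°| = 96.14°
96.14° > 2α = 48.46°  →  invalid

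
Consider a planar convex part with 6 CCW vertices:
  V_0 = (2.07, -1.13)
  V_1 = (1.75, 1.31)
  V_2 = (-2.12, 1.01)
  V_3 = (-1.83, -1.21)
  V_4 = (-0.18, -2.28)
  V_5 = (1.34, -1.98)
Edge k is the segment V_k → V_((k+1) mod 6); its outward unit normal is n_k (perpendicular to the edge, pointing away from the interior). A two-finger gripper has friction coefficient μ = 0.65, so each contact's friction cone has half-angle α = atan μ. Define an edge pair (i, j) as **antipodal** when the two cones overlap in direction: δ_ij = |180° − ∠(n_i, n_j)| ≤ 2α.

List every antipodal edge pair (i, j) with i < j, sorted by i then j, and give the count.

α = atan 0.65 = 33.02°;  2α = 66.05°
n_0 = (+0.9915, +0.1300)
n_1 = (-0.0773, +0.9970)
n_2 = (-0.9916, -0.1295)
n_3 = (-0.5441, -0.8390)
n_4 = (+0.1936, -0.9811)
n_5 = (+0.7586, -0.6515)
  (0,1): δ = 93.04°  ·
  (0,2): δ = 0.03°  ✓
  (0,3): δ = 49.57°  ✓
  (0,4): δ = 93.69°  ·
  (0,5): δ = 131.87°  ·
  (1,2): δ = 86.99°  ·
  (1,3): δ = 37.40°  ✓
  (1,4): δ = 6.73°  ✓
  (1,5): δ = 44.91°  ✓
  (2,3): δ = 130.41°  ·
  (2,4): δ = 86.28°  ·
  (2,5): δ = 48.10°  ✓
  (3,4): δ = 135.87°  ·
  (3,5): δ = 97.69°  ·
  (4,5): δ = 141.82°  ·
antipodal pairs: 6

count = 6; pairs: (0,2), (0,3), (1,3), (1,4), (1,5), (2,5)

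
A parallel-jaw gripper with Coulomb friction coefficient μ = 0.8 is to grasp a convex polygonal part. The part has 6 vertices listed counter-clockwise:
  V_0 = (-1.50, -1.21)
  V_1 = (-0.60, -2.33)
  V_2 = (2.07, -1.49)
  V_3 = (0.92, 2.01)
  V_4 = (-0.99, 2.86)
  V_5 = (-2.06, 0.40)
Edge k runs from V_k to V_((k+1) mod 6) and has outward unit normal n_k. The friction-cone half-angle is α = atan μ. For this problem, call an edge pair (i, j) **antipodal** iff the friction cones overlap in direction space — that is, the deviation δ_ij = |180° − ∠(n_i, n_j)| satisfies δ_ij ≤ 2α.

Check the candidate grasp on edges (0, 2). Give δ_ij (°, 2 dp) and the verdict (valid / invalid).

α = atan 0.8 = 38.66°;  2α = 77.32°
edge 0: e_0 = (+0.90, -1.12);  n_0 = (-0.7795, -0.6264)
edge 2: e_2 = (-1.15, +3.50);  n_2 = (+0.9500, +0.3122)
∠(n_0, n_2) = 159.40°
δ = |180° − 159.40°| = 20.60°
20.60° ≤ 2α = 77.32°  →  valid

δ = 20.60°, valid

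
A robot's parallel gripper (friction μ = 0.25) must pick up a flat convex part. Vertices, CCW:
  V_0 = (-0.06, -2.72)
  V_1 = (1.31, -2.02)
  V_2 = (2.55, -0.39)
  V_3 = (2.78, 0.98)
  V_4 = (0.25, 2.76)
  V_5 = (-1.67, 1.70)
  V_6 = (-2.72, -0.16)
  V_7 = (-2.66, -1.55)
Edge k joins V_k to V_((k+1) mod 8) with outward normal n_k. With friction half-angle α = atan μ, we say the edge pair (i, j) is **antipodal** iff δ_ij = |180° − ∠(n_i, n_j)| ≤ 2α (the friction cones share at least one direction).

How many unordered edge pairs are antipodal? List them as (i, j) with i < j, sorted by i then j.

count = 6; pairs: (0,4), (1,4), (1,5), (2,5), (2,6), (3,7)

α = atan 0.25 = 14.04°;  2α = 28.07°
n_0 = (+0.4550, -0.8905)
n_1 = (+0.7959, -0.6055)
n_2 = (+0.9862, -0.1656)
n_3 = (+0.5754, +0.8179)
n_4 = (-0.4833, +0.8754)
n_5 = (-0.8708, +0.4916)
n_6 = (-0.9991, -0.0431)
n_7 = (-0.4104, -0.9119)
  (0,1): δ = 154.33°  ·
  (0,2): δ = 126.59°  ·
  (0,3): δ = 62.19°  ·
  (0,4): δ = 1.84°  ✓
  (0,5): δ = 33.49°  ·
  (0,6): δ = 65.41°  ·
  (0,7): δ = 128.71°  ·
  (1,2): δ = 152.27°  ·
  (1,3): δ = 87.87°  ·
  (1,4): δ = 23.84°  ✓
  (1,5): δ = 7.82°  ✓
  (1,6): δ = 39.73°  ·
  (1,7): δ = 103.03°  ·
  (2,3): δ = 115.60°  ·
  (2,4): δ = 51.57°  ·
  (2,5): δ = 19.92°  ✓
  (2,6): δ = 12.00°  ✓
  (2,7): δ = 75.30°  ·
  (3,4): δ = 115.97°  ·
  (3,5): δ = 84.32°  ·
  (3,6): δ = 52.40°  ·
  (3,7): δ = 10.90°  ✓
  (4,5): δ = 148.35°  ·
  (4,6): δ = 116.43°  ·
  (4,7): δ = 53.13°  ·
  (5,6): δ = 148.08°  ·
  (5,7): δ = 84.78°  ·
  (6,7): δ = 116.70°  ·
antipodal pairs: 6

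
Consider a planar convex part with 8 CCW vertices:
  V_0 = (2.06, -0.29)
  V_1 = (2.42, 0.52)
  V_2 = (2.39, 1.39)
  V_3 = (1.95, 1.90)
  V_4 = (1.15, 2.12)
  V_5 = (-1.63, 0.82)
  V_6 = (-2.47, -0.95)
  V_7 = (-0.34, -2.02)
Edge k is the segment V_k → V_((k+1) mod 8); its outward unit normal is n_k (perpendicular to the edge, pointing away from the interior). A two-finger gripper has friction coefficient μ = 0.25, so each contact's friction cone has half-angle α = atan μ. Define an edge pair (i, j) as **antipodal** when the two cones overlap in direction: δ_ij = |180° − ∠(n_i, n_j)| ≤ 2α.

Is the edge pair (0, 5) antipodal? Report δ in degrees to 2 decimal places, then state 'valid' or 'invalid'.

δ = 1.43°, valid

α = atan 0.25 = 14.04°;  2α = 28.07°
edge 0: e_0 = (+0.36, +0.81);  n_0 = (+0.9138, -0.4061)
edge 5: e_5 = (-0.84, -1.77);  n_5 = (-0.9034, +0.4287)
∠(n_0, n_5) = 178.57°
δ = |180° − 178.57°| = 1.43°
1.43° ≤ 2α = 28.07°  →  valid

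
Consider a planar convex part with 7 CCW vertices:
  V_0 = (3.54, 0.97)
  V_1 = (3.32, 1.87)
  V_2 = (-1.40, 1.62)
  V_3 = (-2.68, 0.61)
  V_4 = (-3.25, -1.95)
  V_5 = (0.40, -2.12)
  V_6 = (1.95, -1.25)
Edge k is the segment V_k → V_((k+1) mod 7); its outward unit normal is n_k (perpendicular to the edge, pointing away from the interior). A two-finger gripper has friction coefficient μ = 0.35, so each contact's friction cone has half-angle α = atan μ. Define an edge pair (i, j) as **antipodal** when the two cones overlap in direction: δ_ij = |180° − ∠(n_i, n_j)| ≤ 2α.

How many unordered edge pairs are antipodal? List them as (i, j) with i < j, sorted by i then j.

count = 6; pairs: (0,3), (1,4), (1,5), (2,5), (2,6), (3,6)

α = atan 0.35 = 19.29°;  2α = 38.58°
n_0 = (+0.9714, +0.2375)
n_1 = (-0.0529, +0.9986)
n_2 = (-0.6194, +0.7850)
n_3 = (-0.9761, +0.2173)
n_4 = (-0.0465, -0.9989)
n_5 = (+0.4895, -0.8720)
n_6 = (+0.8130, -0.5823)
  (0,1): δ = 100.70°  ·
  (0,2): δ = 65.46°  ·
  (0,3): δ = 26.29°  ✓
  (0,4): δ = 73.60°  ·
  (0,5): δ = 105.57°  ·
  (0,6): δ = 130.65°  ·
  (1,2): δ = 144.76°  ·
  (1,3): δ = 105.58°  ·
  (1,4): δ = 5.70°  ✓
  (1,5): δ = 26.27°  ✓
  (1,6): δ = 51.36°  ·
  (2,3): δ = 140.83°  ·
  (2,4): δ = 40.94°  ·
  (2,5): δ = 8.97°  ✓
  (2,6): δ = 16.11°  ✓
  (3,4): δ = 80.11°  ·
  (3,5): δ = 48.14°  ·
  (3,6): δ = 23.06°  ✓
  (4,5): δ = 148.03°  ·
  (4,6): δ = 122.94°  ·
  (5,6): δ = 154.92°  ·
antipodal pairs: 6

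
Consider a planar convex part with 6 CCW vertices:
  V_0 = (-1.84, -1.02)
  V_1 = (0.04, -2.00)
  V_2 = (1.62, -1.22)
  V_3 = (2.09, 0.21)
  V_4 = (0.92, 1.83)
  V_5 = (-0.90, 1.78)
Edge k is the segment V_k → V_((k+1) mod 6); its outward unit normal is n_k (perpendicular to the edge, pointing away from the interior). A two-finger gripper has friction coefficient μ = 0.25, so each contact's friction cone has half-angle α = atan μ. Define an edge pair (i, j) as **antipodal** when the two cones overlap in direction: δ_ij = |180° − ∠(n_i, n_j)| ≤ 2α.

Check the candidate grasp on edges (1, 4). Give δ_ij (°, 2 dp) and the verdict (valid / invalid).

α = atan 0.25 = 14.04°;  2α = 28.07°
edge 1: e_1 = (+1.58, +0.78);  n_1 = (+0.4427, -0.8967)
edge 4: e_4 = (-1.82, -0.05);  n_4 = (-0.0275, +0.9996)
∠(n_1, n_4) = 155.30°
δ = |180° − 155.30°| = 24.70°
24.70° ≤ 2α = 28.07°  →  valid

δ = 24.70°, valid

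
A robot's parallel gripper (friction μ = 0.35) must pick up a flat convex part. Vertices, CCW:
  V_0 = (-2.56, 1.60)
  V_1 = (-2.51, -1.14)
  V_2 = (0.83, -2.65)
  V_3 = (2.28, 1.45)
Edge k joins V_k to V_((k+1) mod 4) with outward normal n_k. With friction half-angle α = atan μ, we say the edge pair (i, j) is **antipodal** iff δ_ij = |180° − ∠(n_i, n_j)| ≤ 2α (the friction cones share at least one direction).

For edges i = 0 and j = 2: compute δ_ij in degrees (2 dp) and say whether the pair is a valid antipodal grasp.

α = atan 0.35 = 19.29°;  2α = 38.58°
edge 0: e_0 = (+0.05, -2.74);  n_0 = (-0.9998, -0.0182)
edge 2: e_2 = (+1.45, +4.10);  n_2 = (+0.9428, -0.3334)
∠(n_0, n_2) = 159.48°
δ = |180° − 159.48°| = 20.52°
20.52° ≤ 2α = 38.58°  →  valid

δ = 20.52°, valid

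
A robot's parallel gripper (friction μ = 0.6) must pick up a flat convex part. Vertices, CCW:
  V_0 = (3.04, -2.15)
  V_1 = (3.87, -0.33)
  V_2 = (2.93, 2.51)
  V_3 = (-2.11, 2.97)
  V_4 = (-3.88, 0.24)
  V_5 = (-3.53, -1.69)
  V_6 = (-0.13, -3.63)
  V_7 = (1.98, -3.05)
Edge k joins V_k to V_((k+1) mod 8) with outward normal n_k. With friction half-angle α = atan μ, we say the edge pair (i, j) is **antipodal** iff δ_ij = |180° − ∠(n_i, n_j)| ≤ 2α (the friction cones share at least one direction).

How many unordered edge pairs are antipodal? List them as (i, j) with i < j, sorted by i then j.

α = atan 0.6 = 30.96°;  2α = 61.93°
n_0 = (+0.9099, -0.4149)
n_1 = (+0.9493, +0.3142)
n_2 = (+0.0909, +0.9959)
n_3 = (-0.8391, +0.5440)
n_4 = (-0.9840, -0.1784)
n_5 = (-0.4956, -0.8686)
n_6 = (+0.2651, -0.9642)
n_7 = (+0.6472, -0.7623)
  (0,1): δ = 137.17°  ·
  (0,2): δ = 70.70°  ·
  (0,3): δ = 8.44°  ✓
  (0,4): δ = 34.79°  ✓
  (0,5): δ = 84.81°  ·
  (0,6): δ = 129.89°  ·
  (0,7): δ = 154.85°  ·
  (1,2): δ = 113.53°  ·
  (1,3): δ = 51.27°  ✓
  (1,4): δ = 8.04°  ✓
  (1,5): δ = 41.98°  ✓
  (1,6): δ = 87.06°  ·
  (1,7): δ = 112.02°  ·
  (2,3): δ = 117.74°  ·
  (2,4): δ = 74.51°  ·
  (2,5): δ = 24.49°  ✓
  (2,6): δ = 20.58°  ✓
  (2,7): δ = 45.55°  ✓
  (3,4): δ = 136.76°  ·
  (3,5): δ = 86.75°  ·
  (3,6): δ = 41.67°  ✓
  (3,7): δ = 16.71°  ✓
  (4,5): δ = 129.99°  ·
  (4,6): δ = 84.91°  ·
  (4,7): δ = 59.95°  ✓
  (5,6): δ = 134.92°  ·
  (5,7): δ = 109.96°  ·
  (6,7): δ = 155.04°  ·
antipodal pairs: 11

count = 11; pairs: (0,3), (0,4), (1,3), (1,4), (1,5), (2,5), (2,6), (2,7), (3,6), (3,7), (4,7)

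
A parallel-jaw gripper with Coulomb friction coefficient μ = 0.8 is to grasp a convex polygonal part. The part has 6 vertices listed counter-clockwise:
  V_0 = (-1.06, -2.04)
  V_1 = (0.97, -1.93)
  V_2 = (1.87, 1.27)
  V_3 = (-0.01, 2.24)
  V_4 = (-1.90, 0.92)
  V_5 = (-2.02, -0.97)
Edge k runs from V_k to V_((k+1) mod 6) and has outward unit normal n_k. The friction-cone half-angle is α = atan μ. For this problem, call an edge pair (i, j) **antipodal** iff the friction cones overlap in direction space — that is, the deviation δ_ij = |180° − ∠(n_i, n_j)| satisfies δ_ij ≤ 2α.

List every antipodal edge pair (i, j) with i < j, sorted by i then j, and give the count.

α = atan 0.8 = 38.66°;  2α = 77.32°
n_0 = (+0.0541, -0.9985)
n_1 = (+0.9627, -0.2707)
n_2 = (+0.4585, +0.8887)
n_3 = (-0.5726, +0.8198)
n_4 = (-0.9980, +0.0634)
n_5 = (-0.7443, -0.6678)
  (0,1): δ = 108.81°  ·
  (0,2): δ = 30.39°  ✓
  (0,3): δ = 31.83°  ✓
  (0,4): δ = 83.27°  ·
  (0,5): δ = 128.80°  ·
  (1,2): δ = 101.58°  ·
  (1,3): δ = 39.36°  ✓
  (1,4): δ = 12.08°  ✓
  (1,5): δ = 57.61°  ✓
  (2,3): δ = 117.78°  ·
  (2,4): δ = 66.34°  ✓
  (2,5): δ = 20.81°  ✓
  (3,4): δ = 128.56°  ·
  (3,5): δ = 83.03°  ·
  (4,5): δ = 134.47°  ·
antipodal pairs: 7

count = 7; pairs: (0,2), (0,3), (1,3), (1,4), (1,5), (2,4), (2,5)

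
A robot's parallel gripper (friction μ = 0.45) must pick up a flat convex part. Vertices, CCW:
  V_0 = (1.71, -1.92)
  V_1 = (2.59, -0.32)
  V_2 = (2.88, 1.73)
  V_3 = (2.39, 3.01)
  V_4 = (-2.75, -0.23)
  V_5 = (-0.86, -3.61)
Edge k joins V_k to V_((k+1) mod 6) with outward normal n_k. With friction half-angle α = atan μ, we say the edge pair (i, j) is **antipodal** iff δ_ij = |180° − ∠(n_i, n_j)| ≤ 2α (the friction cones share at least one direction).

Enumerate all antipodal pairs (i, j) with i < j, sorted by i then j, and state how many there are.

count = 4; pairs: (0,3), (1,4), (2,4), (3,5)

α = atan 0.45 = 24.23°;  2α = 48.46°
n_0 = (+0.8762, -0.4819)
n_1 = (+0.9901, -0.1401)
n_2 = (+0.9339, +0.3575)
n_3 = (-0.5332, +0.8460)
n_4 = (-0.8728, -0.4881)
n_5 = (+0.5494, -0.8355)
  (0,1): δ = 159.24°  ·
  (0,2): δ = 130.24°  ·
  (0,3): δ = 28.96°  ✓
  (0,4): δ = 58.02°  ·
  (0,5): δ = 152.14°  ·
  (1,2): δ = 151.00°  ·
  (1,3): δ = 49.72°  ·
  (1,4): δ = 37.26°  ✓
  (1,5): δ = 131.38°  ·
  (2,3): δ = 78.72°  ·
  (2,4): δ = 8.27°  ✓
  (2,5): δ = 102.38°  ·
  (3,4): δ = 93.01°  ·
  (3,5): δ = 1.10°  ✓
  (4,5): δ = 85.88°  ·
antipodal pairs: 4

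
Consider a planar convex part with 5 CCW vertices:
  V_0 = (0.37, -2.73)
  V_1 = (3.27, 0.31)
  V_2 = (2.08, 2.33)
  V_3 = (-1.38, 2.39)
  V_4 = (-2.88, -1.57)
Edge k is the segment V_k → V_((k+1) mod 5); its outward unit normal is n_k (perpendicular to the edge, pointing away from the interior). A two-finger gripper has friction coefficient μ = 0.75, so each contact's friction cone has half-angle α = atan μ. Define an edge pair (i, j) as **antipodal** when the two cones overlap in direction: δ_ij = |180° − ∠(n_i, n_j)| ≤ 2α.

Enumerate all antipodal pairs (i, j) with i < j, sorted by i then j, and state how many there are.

count = 5; pairs: (0,2), (0,3), (1,3), (1,4), (2,4)

α = atan 0.75 = 36.87°;  2α = 73.74°
n_0 = (+0.7236, -0.6902)
n_1 = (+0.8616, +0.5076)
n_2 = (+0.0173, +0.9998)
n_3 = (-0.9352, +0.3542)
n_4 = (-0.3362, -0.9418)
  (0,1): δ = 105.85°  ·
  (0,2): δ = 47.34°  ✓
  (0,3): δ = 22.90°  ✓
  (0,4): δ = 114.01°  ·
  (1,2): δ = 121.50°  ·
  (1,3): δ = 51.25°  ✓
  (1,4): δ = 39.85°  ✓
  (2,3): δ = 109.75°  ·
  (2,4): δ = 18.65°  ✓
  (3,4): δ = 88.90°  ·
antipodal pairs: 5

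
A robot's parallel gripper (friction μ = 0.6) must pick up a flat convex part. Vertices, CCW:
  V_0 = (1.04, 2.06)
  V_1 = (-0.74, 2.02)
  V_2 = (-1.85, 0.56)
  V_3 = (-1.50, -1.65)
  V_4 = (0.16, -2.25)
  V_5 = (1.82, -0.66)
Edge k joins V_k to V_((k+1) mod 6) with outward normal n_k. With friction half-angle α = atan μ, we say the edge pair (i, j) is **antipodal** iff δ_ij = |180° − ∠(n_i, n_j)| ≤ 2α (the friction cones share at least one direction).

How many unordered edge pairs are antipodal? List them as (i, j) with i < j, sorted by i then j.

count = 7; pairs: (0,3), (0,4), (1,4), (1,5), (2,4), (2,5), (3,5)

α = atan 0.6 = 30.96°;  2α = 61.93°
n_0 = (-0.0225, +0.9997)
n_1 = (-0.7961, +0.6052)
n_2 = (-0.9877, -0.1564)
n_3 = (-0.3399, -0.9405)
n_4 = (+0.6917, -0.7222)
n_5 = (+0.9613, +0.2757)
  (0,1): δ = 128.53°  ·
  (0,2): δ = 82.29°  ·
  (0,3): δ = 21.16°  ✓
  (0,4): δ = 42.48°  ✓
  (0,5): δ = 104.71°  ·
  (1,2): δ = 133.76°  ·
  (1,3): δ = 72.63°  ·
  (1,4): δ = 8.99°  ✓
  (1,5): δ = 53.25°  ✓
  (2,3): δ = 118.87°  ·
  (2,4): δ = 55.23°  ✓
  (2,5): δ = 7.00°  ✓
  (3,4): δ = 116.36°  ·
  (3,5): δ = 54.13°  ✓
  (4,5): δ = 117.77°  ·
antipodal pairs: 7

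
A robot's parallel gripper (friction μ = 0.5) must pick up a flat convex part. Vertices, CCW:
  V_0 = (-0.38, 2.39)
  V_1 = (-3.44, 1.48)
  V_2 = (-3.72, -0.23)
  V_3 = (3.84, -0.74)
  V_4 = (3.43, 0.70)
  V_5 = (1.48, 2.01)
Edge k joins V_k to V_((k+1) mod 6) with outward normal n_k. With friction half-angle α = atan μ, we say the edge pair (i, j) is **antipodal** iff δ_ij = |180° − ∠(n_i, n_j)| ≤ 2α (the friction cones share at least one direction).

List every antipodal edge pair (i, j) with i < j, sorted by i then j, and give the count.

α = atan 0.5 = 26.57°;  2α = 53.13°
n_0 = (-0.2850, +0.9585)
n_1 = (-0.9869, +0.1616)
n_2 = (-0.0673, -0.9977)
n_3 = (+0.9618, +0.2738)
n_4 = (+0.5576, +0.8301)
n_5 = (+0.2002, +0.9798)
  (0,1): δ = 115.86°  ·
  (0,2): δ = 20.42°  ✓
  (0,3): δ = 89.33°  ·
  (0,4): δ = 129.55°  ·
  (0,5): δ = 151.89°  ·
  (1,2): δ = 84.56°  ·
  (1,3): δ = 25.19°  ✓
  (1,4): δ = 65.41°  ·
  (1,5): δ = 87.75°  ·
  (2,3): δ = 70.25°  ·
  (2,4): δ = 30.03°  ✓
  (2,5): δ = 7.69°  ✓
  (3,4): δ = 139.79°  ·
  (3,5): δ = 117.44°  ·
  (4,5): δ = 157.65°  ·
antipodal pairs: 4

count = 4; pairs: (0,2), (1,3), (2,4), (2,5)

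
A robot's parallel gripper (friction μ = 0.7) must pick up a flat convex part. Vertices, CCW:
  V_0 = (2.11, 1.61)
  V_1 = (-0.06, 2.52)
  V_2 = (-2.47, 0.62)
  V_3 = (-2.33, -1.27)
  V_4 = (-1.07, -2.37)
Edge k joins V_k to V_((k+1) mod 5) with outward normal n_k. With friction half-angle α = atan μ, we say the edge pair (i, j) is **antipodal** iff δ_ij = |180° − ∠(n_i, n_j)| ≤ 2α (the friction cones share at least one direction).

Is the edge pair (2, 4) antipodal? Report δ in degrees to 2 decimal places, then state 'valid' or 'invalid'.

δ = 42.86°, valid

α = atan 0.7 = 34.99°;  2α = 69.98°
edge 2: e_2 = (+0.14, -1.89);  n_2 = (-0.9973, -0.0739)
edge 4: e_4 = (+3.18, +3.98);  n_4 = (+0.7813, -0.6242)
∠(n_2, n_4) = 137.14°
δ = |180° − 137.14°| = 42.86°
42.86° ≤ 2α = 69.98°  →  valid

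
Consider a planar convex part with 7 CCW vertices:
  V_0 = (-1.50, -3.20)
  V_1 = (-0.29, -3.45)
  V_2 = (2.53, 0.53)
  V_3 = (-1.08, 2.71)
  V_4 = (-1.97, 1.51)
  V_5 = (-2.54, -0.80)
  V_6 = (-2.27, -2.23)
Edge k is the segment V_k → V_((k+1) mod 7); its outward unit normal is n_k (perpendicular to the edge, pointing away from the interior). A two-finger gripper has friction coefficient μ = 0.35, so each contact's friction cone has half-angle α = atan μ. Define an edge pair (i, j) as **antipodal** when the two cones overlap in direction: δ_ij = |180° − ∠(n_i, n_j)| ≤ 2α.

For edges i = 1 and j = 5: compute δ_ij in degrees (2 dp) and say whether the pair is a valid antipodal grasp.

α = atan 0.35 = 19.29°;  2α = 38.58°
edge 1: e_1 = (+2.82, +3.98);  n_1 = (+0.8159, -0.5781)
edge 5: e_5 = (+0.27, -1.43);  n_5 = (-0.9826, -0.1855)
∠(n_1, n_5) = 133.99°
δ = |180° − 133.99°| = 46.01°
46.01° > 2α = 38.58°  →  invalid

δ = 46.01°, invalid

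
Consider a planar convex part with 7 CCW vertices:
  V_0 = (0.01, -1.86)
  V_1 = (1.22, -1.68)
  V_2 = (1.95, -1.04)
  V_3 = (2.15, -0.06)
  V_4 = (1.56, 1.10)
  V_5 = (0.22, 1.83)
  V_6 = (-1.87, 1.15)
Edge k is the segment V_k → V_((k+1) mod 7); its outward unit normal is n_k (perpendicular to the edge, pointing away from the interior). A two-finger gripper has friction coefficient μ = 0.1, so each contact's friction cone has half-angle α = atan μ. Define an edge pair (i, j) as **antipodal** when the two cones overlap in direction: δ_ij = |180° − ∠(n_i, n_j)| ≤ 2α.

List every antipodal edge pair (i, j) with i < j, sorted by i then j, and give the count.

count = 2; pairs: (0,5), (3,6)

α = atan 0.1 = 5.71°;  2α = 11.42°
n_0 = (+0.1471, -0.9891)
n_1 = (+0.6592, -0.7519)
n_2 = (+0.9798, -0.2000)
n_3 = (+0.8913, +0.4534)
n_4 = (+0.4784, +0.8781)
n_5 = (-0.3094, +0.9509)
n_6 = (-0.8482, -0.5297)
  (0,1): δ = 147.22°  ·
  (0,2): δ = 110.00°  ·
  (0,3): δ = 71.50°  ·
  (0,4): δ = 37.04°  ·
  (0,5): δ = 9.56°  ✓
  (0,6): δ = 113.53°  ·
  (1,2): δ = 142.78°  ·
  (1,3): δ = 104.28°  ·
  (1,4): δ = 69.82°  ·
  (1,5): δ = 23.22°  ·
  (1,6): δ = 80.75°  ·
  (2,3): δ = 141.51°  ·
  (2,4): δ = 107.05°  ·
  (2,5): δ = 60.44°  ·
  (2,6): δ = 43.52°  ·
  (3,4): δ = 145.54°  ·
  (3,5): δ = 98.94°  ·
  (3,6): δ = 5.03°  ✓
  (4,5): δ = 133.40°  ·
  (4,6): δ = 29.43°  ·
  (5,6): δ = 76.03°  ·
antipodal pairs: 2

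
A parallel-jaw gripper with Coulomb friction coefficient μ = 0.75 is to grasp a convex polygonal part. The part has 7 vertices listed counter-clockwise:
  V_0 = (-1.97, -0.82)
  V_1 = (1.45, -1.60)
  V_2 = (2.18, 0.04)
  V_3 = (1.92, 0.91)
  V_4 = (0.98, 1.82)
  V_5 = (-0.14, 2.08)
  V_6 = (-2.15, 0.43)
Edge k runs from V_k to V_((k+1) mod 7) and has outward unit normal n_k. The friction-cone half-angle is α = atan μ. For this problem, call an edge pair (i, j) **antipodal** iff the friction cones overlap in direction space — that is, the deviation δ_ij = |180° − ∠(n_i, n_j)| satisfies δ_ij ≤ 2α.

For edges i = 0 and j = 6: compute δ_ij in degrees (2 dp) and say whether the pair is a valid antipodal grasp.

α = atan 0.75 = 36.87°;  2α = 73.74°
edge 0: e_0 = (+3.42, -0.78);  n_0 = (-0.2224, -0.9750)
edge 6: e_6 = (+0.18, -1.25);  n_6 = (-0.9898, -0.1425)
∠(n_0, n_6) = 68.96°
δ = |180° − 68.96°| = 111.04°
111.04° > 2α = 73.74°  →  invalid

δ = 111.04°, invalid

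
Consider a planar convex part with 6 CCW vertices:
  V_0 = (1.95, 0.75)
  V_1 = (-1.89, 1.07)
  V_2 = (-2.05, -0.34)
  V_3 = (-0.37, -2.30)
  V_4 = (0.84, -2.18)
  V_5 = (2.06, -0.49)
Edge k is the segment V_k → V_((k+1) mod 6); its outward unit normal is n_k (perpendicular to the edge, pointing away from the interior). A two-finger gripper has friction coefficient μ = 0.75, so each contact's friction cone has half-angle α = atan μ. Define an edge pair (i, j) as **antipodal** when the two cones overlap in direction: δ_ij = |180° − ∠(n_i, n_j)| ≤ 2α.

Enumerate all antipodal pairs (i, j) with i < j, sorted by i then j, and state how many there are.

count = 6; pairs: (0,2), (0,3), (0,4), (1,4), (1,5), (2,5)

α = atan 0.75 = 36.87°;  2α = 73.74°
n_0 = (+0.0830, +0.9965)
n_1 = (-0.9936, +0.1128)
n_2 = (-0.7593, -0.6508)
n_3 = (+0.0987, -0.9951)
n_4 = (+0.8108, -0.5853)
n_5 = (+0.9961, +0.0884)
  (0,1): δ = 91.71°  ·
  (0,2): δ = 44.64°  ✓
  (0,3): δ = 10.43°  ✓
  (0,4): δ = 58.94°  ✓
  (0,5): δ = 99.83°  ·
  (1,2): δ = 132.92°  ·
  (1,3): δ = 77.86°  ·
  (1,4): δ = 29.35°  ✓
  (1,5): δ = 11.54°  ✓
  (2,3): δ = 124.94°  ·
  (2,4): δ = 76.43°  ·
  (2,5): δ = 35.53°  ✓
  (3,4): δ = 131.49°  ·
  (3,5): δ = 90.59°  ·
  (4,5): δ = 139.11°  ·
antipodal pairs: 6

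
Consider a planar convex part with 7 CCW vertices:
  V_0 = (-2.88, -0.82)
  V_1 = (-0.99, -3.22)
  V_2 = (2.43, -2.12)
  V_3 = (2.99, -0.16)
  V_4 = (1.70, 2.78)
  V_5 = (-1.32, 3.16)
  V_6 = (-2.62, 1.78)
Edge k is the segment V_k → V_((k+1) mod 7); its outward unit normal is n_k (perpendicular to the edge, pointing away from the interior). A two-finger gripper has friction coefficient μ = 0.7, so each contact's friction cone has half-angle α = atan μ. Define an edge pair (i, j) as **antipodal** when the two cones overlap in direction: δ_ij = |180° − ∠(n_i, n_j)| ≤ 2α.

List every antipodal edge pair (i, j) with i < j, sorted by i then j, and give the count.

α = atan 0.7 = 34.99°;  2α = 69.98°
n_0 = (-0.7856, -0.6187)
n_1 = (+0.3062, -0.9520)
n_2 = (+0.9615, -0.2747)
n_3 = (+0.9157, +0.4018)
n_4 = (+0.1248, +0.9922)
n_5 = (-0.7279, +0.6857)
n_6 = (-0.9950, +0.0995)
  (0,1): δ = 110.39°  ·
  (0,2): δ = 54.17°  ✓
  (0,3): δ = 14.53°  ✓
  (0,4): δ = 44.61°  ✓
  (0,5): δ = 98.49°  ·
  (0,6): δ = 136.07°  ·
  (1,2): δ = 123.78°  ·
  (1,3): δ = 84.14°  ·
  (1,4): δ = 25.00°  ✓
  (1,5): δ = 28.88°  ✓
  (1,6): δ = 66.46°  ✓
  (2,3): δ = 140.36°  ·
  (2,4): δ = 81.23°  ·
  (2,5): δ = 27.34°  ✓
  (2,6): δ = 10.23°  ✓
  (3,4): δ = 120.86°  ·
  (3,5): δ = 66.98°  ✓
  (3,6): δ = 29.40°  ✓
  (4,5): δ = 126.12°  ·
  (4,6): δ = 88.54°  ·
  (5,6): δ = 142.42°  ·
antipodal pairs: 10

count = 10; pairs: (0,2), (0,3), (0,4), (1,4), (1,5), (1,6), (2,5), (2,6), (3,5), (3,6)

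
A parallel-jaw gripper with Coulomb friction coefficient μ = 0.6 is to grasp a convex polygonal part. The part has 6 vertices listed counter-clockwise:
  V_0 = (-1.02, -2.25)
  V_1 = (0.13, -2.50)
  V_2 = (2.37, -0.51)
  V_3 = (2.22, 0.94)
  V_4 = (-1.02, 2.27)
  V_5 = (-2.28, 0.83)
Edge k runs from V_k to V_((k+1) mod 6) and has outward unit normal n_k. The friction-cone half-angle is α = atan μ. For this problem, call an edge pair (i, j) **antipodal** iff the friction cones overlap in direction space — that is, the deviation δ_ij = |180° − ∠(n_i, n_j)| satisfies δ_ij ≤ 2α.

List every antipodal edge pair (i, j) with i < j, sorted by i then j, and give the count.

α = atan 0.6 = 30.96°;  2α = 61.93°
n_0 = (-0.2124, -0.9772)
n_1 = (+0.6642, -0.7476)
n_2 = (+0.9947, +0.1029)
n_3 = (+0.3797, +0.9251)
n_4 = (-0.7526, +0.6585)
n_5 = (-0.9255, -0.3786)
  (0,1): δ = 126.12°  ·
  (0,2): δ = 71.83°  ·
  (0,3): δ = 10.05°  ✓
  (0,4): δ = 61.08°  ✓
  (0,5): δ = 124.51°  ·
  (1,2): δ = 125.71°  ·
  (1,3): δ = 63.94°  ·
  (1,4): δ = 7.20°  ✓
  (1,5): δ = 70.63°  ·
  (2,3): δ = 118.22°  ·
  (2,4): δ = 47.09°  ✓
  (2,5): δ = 16.34°  ✓
  (3,4): δ = 108.87°  ·
  (3,5): δ = 45.43°  ✓
  (4,5): δ = 116.57°  ·
antipodal pairs: 6

count = 6; pairs: (0,3), (0,4), (1,4), (2,4), (2,5), (3,5)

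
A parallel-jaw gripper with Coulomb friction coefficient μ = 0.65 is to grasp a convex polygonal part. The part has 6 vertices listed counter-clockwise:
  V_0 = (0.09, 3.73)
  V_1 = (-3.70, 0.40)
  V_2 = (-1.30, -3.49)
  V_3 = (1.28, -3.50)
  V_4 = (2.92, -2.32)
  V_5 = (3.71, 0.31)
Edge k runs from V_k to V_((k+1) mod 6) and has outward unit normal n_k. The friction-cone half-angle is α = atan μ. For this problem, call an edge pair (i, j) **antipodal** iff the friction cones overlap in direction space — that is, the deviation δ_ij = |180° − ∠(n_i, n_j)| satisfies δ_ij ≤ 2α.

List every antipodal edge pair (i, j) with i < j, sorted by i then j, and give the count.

count = 6; pairs: (0,2), (0,3), (0,4), (1,4), (1,5), (2,5)

α = atan 0.65 = 33.02°;  2α = 66.05°
n_0 = (-0.6600, +0.7512)
n_1 = (-0.8511, -0.5251)
n_2 = (-0.0039, -1.0000)
n_3 = (+0.5840, -0.8117)
n_4 = (+0.9577, -0.2877)
n_5 = (+0.6867, +0.7269)
  (0,1): δ = 99.63°  ·
  (0,2): δ = 41.53°  ✓
  (0,3): δ = 5.57°  ✓
  (0,4): δ = 31.98°  ✓
  (0,5): δ = 95.32°  ·
  (1,2): δ = 121.90°  ·
  (1,3): δ = 85.94°  ·
  (1,4): δ = 48.39°  ✓
  (1,5): δ = 14.95°  ✓
  (2,3): δ = 144.04°  ·
  (2,4): δ = 106.50°  ·
  (2,5): δ = 43.15°  ✓
  (3,4): δ = 142.45°  ·
  (3,5): δ = 79.11°  ·
  (4,5): δ = 116.65°  ·
antipodal pairs: 6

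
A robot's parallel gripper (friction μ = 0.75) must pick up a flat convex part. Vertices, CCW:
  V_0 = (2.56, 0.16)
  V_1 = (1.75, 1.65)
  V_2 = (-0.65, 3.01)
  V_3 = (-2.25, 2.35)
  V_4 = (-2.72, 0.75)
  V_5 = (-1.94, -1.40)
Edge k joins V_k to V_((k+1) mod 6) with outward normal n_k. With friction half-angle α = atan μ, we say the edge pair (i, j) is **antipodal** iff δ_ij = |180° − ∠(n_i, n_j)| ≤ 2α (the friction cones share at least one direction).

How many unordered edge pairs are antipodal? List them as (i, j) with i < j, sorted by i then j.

count = 6; pairs: (0,3), (0,4), (1,4), (1,5), (2,5), (3,5)

α = atan 0.75 = 36.87°;  2α = 73.74°
n_0 = (+0.8786, +0.4776)
n_1 = (+0.4930, +0.8700)
n_2 = (-0.3813, +0.9244)
n_3 = (-0.9595, +0.2818)
n_4 = (-0.9400, -0.3410)
n_5 = (+0.3275, -0.9448)
  (0,1): δ = 148.07°  ·
  (0,2): δ = 96.11°  ·
  (0,3): δ = 44.90°  ✓
  (0,4): δ = 8.59°  ✓
  (0,5): δ = 80.59°  ·
  (1,2): δ = 128.05°  ·
  (1,3): δ = 76.83°  ·
  (1,4): δ = 40.52°  ✓
  (1,5): δ = 48.66°  ✓
  (2,3): δ = 128.79°  ·
  (2,4): δ = 92.48°  ·
  (2,5): δ = 3.30°  ✓
  (3,4): δ = 143.69°  ·
  (3,5): δ = 54.51°  ✓
  (4,5): δ = 90.82°  ·
antipodal pairs: 6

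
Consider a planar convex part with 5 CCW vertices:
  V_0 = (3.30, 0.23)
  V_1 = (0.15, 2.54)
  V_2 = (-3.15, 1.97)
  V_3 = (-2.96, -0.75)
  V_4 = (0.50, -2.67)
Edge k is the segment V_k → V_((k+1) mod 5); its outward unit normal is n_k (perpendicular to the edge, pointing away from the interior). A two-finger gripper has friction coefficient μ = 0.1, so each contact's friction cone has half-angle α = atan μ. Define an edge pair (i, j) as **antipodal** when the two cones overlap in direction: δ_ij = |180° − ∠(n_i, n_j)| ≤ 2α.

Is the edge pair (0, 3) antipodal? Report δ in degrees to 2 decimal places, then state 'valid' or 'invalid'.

α = atan 0.1 = 5.71°;  2α = 11.42°
edge 0: e_0 = (-3.15, +2.31);  n_0 = (+0.5914, +0.8064)
edge 3: e_3 = (+3.46, -1.92);  n_3 = (-0.4852, -0.8744)
∠(n_0, n_3) = 172.77°
δ = |180° − 172.77°| = 7.23°
7.23° ≤ 2α = 11.42°  →  valid

δ = 7.23°, valid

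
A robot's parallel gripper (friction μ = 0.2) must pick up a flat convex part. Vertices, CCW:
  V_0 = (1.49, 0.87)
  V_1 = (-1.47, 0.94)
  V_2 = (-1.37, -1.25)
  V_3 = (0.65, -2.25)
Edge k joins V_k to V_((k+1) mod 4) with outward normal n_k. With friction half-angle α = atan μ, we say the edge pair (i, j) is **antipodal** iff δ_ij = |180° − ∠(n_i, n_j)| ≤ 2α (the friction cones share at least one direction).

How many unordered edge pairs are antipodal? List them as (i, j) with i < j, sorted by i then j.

α = atan 0.2 = 11.31°;  2α = 22.62°
n_0 = (+0.0236, +0.9997)
n_1 = (-0.9990, -0.0456)
n_2 = (-0.4437, -0.8962)
n_3 = (+0.9656, -0.2600)
  (0,1): δ = 86.03°  ·
  (0,2): δ = 24.98°  ·
  (0,3): δ = 76.29°  ·
  (1,2): δ = 118.95°  ·
  (1,3): δ = 17.68°  ✓
  (2,3): δ = 78.73°  ·
antipodal pairs: 1

count = 1; pairs: (1,3)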